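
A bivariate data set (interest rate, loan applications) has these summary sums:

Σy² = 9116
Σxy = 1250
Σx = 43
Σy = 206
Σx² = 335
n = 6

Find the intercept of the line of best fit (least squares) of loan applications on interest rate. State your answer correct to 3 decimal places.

Sxx = Σx² − (Σx)²/n = 335 − 308.166667 = 26.833333
Sxy = Σxy − (Σx)(Σy)/n = 1250 − 1476.333333 = -226.333333
b = Sxy/Sxx = -226.333333/26.833333 = -8.434783
a = ȳ − b·x̄ = 34.333333 − (-8.434783)·7.166667 = 94.782609

94.783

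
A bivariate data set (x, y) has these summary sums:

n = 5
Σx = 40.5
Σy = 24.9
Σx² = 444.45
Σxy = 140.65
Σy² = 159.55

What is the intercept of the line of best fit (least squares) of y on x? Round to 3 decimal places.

Sxx = Σx² − (Σx)²/n = 444.45 − 328.05 = 116.4
Sxy = Σxy − (Σx)(Σy)/n = 140.65 − 201.69 = -61.04
b = Sxy/Sxx = -61.04/116.4 = -0.524399
a = ȳ − b·x̄ = 4.98 − (-0.524399)·8.1 = 9.227629

9.228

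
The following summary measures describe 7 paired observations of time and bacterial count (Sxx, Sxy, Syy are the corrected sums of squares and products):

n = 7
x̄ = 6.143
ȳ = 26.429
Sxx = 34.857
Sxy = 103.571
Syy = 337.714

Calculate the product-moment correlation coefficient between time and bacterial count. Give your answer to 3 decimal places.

0.955

r = Sxy/√(Sxx·Syy) = 103.571/√(11771.696898) = 103.571/108.497451 = 0.954594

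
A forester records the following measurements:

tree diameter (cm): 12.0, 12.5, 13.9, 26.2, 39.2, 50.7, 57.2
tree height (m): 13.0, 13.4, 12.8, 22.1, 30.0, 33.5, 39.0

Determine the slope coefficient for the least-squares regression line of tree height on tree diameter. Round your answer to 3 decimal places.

0.571

n = 7, Σx = 211.7, Σy = 163.8, Σxy = 6185.69, Σx² = 8558.87
Sxx = Σx² − (Σx)²/n = 8558.87 − 6402.412857 = 2156.457143
Sxy = Σxy − (Σx)(Σy)/n = 6185.69 − 4953.78 = 1231.91
b = Sxy/Sxx = 1231.91/2156.457143 = 0.571266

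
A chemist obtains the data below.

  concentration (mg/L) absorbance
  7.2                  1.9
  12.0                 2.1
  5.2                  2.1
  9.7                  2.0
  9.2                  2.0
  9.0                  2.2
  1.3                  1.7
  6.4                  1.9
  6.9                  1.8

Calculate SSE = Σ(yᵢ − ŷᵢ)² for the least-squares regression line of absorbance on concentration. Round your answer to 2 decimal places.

n = 9, Σx = 66.9, Σy = 17.7, Σxy = 134.19, Σx² = 572.87, Σy² = 35.01
Sxx = Σx² − (Σx)²/n = 572.87 − 497.29 = 75.58
Sxy = Σxy − (Σx)(Σy)/n = 134.19 − 131.57 = 2.62
Syy = Σy² − (Σy)²/n = 35.01 − 34.81 = 0.2
b = Sxy/Sxx = 2.62/75.58 = 0.034665
SSE = Syy − b·Sxy = 0.2 − 0.034665·2.62 = 0.109177

0.11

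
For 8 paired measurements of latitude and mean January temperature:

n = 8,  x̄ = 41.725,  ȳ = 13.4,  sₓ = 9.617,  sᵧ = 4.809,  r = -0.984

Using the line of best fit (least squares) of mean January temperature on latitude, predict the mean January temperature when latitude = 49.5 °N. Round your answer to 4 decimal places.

9.5743

b = r · sᵧ/sₓ = -0.984 · 4.809/9.617 = -0.492051
a = ȳ − b·x̄ = 13.4 − (-0.492051)·41.725 = 33.930835
ŷ(49.5) = a + b·49.5 = 33.930835 + (-0.492051)·49.5 = 9.574302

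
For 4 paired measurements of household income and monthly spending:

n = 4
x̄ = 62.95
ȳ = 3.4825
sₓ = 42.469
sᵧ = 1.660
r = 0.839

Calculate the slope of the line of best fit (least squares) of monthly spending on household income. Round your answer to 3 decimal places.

0.033

b = r · sᵧ/sₓ = 0.839 · 1.66/42.469 = 0.032794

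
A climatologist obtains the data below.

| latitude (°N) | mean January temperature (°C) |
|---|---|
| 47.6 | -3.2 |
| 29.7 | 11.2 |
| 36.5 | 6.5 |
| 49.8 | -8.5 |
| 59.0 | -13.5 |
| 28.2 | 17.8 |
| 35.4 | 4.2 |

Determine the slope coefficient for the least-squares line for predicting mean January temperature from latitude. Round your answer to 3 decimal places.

-0.945

n = 7, Σx = 286.2, Σy = 14.5, Σxy = -151.59, Σx² = 12489.54
Sxx = Σx² − (Σx)²/n = 12489.54 − 11701.491429 = 788.048571
Sxy = Σxy − (Σx)(Σy)/n = -151.59 − 592.842857 = -744.432857
b = Sxy/Sxx = -744.432857/788.048571 = -0.944654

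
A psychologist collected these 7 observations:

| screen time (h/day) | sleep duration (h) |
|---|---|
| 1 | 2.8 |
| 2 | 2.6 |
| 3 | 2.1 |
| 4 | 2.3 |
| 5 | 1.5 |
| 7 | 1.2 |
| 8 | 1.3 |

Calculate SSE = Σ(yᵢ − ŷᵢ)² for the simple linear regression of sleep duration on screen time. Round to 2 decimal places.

n = 7, Σx = 30, Σy = 13.8, Σxy = 49.8, Σx² = 168, Σy² = 29.68
Sxx = Σx² − (Σx)²/n = 168 − 128.571429 = 39.428571
Sxy = Σxy − (Σx)(Σy)/n = 49.8 − 59.142857 = -9.342857
Syy = Σy² − (Σy)²/n = 29.68 − 27.205714 = 2.474286
b = Sxy/Sxx = -9.342857/39.428571 = -0.236957
SSE = Syy − b·Sxy = 2.474286 − (-0.236957)·(-9.342857) = 0.260435

0.26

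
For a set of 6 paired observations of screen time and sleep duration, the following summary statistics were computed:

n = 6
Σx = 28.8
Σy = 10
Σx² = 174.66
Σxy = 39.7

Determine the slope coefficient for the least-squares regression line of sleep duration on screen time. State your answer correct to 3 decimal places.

-0.228

Sxx = Σx² − (Σx)²/n = 174.66 − 138.24 = 36.42
Sxy = Σxy − (Σx)(Σy)/n = 39.7 − 48 = -8.3
b = Sxy/Sxx = -8.3/36.42 = -0.227897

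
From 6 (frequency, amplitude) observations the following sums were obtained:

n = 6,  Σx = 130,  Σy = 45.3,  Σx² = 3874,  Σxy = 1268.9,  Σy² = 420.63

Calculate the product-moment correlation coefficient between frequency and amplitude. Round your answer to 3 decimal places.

0.997

Sxx = Σx² − (Σx)²/n = 3874 − 2816.666667 = 1057.333333
Sxy = Σxy − (Σx)(Σy)/n = 1268.9 − 981.5 = 287.4
Syy = Σy² − (Σy)²/n = 420.63 − 342.015 = 78.615
r = Sxy/√(Sxx·Syy) = 287.4/√(83122.26) = 287.4/288.309313 = 0.996846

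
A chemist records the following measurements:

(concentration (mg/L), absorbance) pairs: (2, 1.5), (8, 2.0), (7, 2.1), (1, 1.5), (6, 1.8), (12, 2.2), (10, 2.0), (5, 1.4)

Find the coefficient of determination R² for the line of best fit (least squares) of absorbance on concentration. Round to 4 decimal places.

0.7406

n = 8, Σx = 51, Σy = 14.5, Σxy = 99.4, Σx² = 423, Σy² = 26.95
Sxx = Σx² − (Σx)²/n = 423 − 325.125 = 97.875
Sxy = Σxy − (Σx)(Σy)/n = 99.4 − 92.4375 = 6.9625
Syy = Σy² − (Σy)²/n = 26.95 − 26.28125 = 0.66875
R² = Sxy²/(Sxx·Syy) = (6.9625)²/(97.875·0.66875) = 0.740619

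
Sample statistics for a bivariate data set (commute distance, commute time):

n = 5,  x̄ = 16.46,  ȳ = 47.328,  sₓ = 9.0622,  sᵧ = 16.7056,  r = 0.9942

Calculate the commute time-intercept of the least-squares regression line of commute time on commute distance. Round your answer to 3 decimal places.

b = r · sᵧ/sₓ = 0.9942 · 16.7056/9.0622 = 1.832746
a = ȳ − b·x̄ = 47.328 − 1.832746·16.46 = 17.161007

17.161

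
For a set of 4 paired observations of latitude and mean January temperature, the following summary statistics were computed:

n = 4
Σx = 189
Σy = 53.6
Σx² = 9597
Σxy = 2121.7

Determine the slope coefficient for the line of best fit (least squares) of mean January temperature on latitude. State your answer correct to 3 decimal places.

-0.616

Sxx = Σx² − (Σx)²/n = 9597 − 8930.25 = 666.75
Sxy = Σxy − (Σx)(Σy)/n = 2121.7 − 2532.6 = -410.9
b = Sxy/Sxx = -410.9/666.75 = -0.616273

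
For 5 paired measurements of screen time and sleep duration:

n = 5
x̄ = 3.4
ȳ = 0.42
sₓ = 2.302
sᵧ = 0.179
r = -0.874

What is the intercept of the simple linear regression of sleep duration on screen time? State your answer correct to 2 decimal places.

0.65

b = r · sᵧ/sₓ = -0.874 · 0.179/2.302 = -0.067961
a = ȳ − b·x̄ = 0.42 − (-0.067961)·3.4 = 0.651067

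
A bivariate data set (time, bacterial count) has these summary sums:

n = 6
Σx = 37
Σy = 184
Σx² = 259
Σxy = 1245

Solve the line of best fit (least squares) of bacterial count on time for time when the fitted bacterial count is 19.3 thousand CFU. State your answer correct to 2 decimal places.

Sxx = Σx² − (Σx)²/n = 259 − 228.166667 = 30.833333
Sxy = Σxy − (Σx)(Σy)/n = 1245 − 1134.666667 = 110.333333
b = Sxy/Sxx = 110.333333/30.833333 = 3.578378
a = ȳ − b·x̄ = 30.666667 − 3.578378·6.166667 = 8.6
Set a + b·x = 19.3: x = (19.3 − 8.6) / 3.578378 = 2.990181

2.99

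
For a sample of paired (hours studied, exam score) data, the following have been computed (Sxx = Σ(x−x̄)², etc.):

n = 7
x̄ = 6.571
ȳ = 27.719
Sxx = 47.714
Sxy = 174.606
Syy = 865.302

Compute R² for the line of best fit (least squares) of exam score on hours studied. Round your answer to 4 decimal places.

R² = Sxy²/(Sxx·Syy) = (174.606)²/(47.714·865.302) = 0.738422

0.7384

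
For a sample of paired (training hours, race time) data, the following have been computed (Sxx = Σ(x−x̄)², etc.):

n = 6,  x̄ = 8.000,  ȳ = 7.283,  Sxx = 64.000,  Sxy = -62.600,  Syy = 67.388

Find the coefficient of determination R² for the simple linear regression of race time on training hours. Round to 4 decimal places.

R² = Sxy²/(Sxx·Syy) = (-62.6)²/(64·67.388) = 0.908628

0.9086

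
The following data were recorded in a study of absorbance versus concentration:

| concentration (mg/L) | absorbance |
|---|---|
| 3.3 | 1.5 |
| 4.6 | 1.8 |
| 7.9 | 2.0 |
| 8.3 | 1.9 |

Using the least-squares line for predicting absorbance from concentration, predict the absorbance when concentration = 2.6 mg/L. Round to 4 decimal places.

1.5320

n = 4, Σx = 24.1, Σy = 7.2, Σxy = 44.8, Σx² = 163.35
Sxx = Σx² − (Σx)²/n = 163.35 − 145.2025 = 18.1475
Sxy = Σxy − (Σx)(Σy)/n = 44.8 − 43.38 = 1.42
b = Sxy/Sxx = 1.42/18.1475 = 0.078248
a = ȳ − b·x̄ = 1.8 − 0.078248·6.025 = 1.328558
ŷ(2.6) = a + b·2.6 = 1.328558 + 0.078248·2.6 = 1.532002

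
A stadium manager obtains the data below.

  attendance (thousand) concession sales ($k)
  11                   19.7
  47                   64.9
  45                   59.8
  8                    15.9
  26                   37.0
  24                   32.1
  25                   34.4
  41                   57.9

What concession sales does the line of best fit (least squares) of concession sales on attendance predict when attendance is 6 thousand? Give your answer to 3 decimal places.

12.194

n = 8, Σx = 227, Σy = 321.7, Σxy = 11051.5, Σx² = 7977
Sxx = Σx² − (Σx)²/n = 7977 − 6441.125 = 1535.875
Sxy = Σxy − (Σx)(Σy)/n = 11051.5 − 9128.2375 = 1923.2625
b = Sxy/Sxx = 1923.2625/1535.875 = 1.252226
a = ȳ − b·x̄ = 40.2125 − 1.252226·28.375 = 4.680589
ŷ(6) = a + b·6 = 4.680589 + 1.252226·6 = 12.193945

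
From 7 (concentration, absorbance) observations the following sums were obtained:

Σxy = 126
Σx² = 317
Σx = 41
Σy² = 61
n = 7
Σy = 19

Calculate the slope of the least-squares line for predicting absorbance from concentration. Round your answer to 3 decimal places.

0.191

Sxx = Σx² − (Σx)²/n = 317 − 240.142857 = 76.857143
Sxy = Σxy − (Σx)(Σy)/n = 126 − 111.285714 = 14.714286
b = Sxy/Sxx = 14.714286/76.857143 = 0.191450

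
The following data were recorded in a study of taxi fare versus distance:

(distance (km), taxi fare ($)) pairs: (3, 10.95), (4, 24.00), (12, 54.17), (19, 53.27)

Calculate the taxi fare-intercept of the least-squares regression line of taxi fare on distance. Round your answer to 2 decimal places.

n = 4, Σx = 38, Σy = 142.39, Σxy = 1791.02, Σx² = 530
Sxx = Σx² − (Σx)²/n = 530 − 361 = 169
Sxy = Σxy − (Σx)(Σy)/n = 1791.02 − 1352.705 = 438.315
b = Sxy/Sxx = 438.315/169 = 2.593580
a = ȳ − b·x̄ = 35.5975 − 2.593580·9.5 = 10.958491

10.96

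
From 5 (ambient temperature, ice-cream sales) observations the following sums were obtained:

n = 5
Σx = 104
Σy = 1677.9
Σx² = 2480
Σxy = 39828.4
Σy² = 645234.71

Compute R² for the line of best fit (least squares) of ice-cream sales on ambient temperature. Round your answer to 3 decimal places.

Sxx = Σx² − (Σx)²/n = 2480 − 2163.2 = 316.8
Sxy = Σxy − (Σx)(Σy)/n = 39828.4 − 34900.32 = 4928.08
Syy = Σy² − (Σy)²/n = 645234.71 − 563069.682 = 82165.028
R² = Sxy²/(Sxx·Syy) = (4928.08)²/(316.8·82165.028) = 0.933004

0.933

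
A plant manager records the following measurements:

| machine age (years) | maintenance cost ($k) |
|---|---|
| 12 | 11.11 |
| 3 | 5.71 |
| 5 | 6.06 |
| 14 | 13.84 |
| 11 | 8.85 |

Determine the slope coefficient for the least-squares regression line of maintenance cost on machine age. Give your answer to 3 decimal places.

n = 5, Σx = 45, Σy = 45.57, Σxy = 471.86, Σx² = 495
Sxx = Σx² − (Σx)²/n = 495 − 405 = 90
Sxy = Σxy − (Σx)(Σy)/n = 471.86 − 410.13 = 61.73
b = Sxy/Sxx = 61.73/90 = 0.685889

0.686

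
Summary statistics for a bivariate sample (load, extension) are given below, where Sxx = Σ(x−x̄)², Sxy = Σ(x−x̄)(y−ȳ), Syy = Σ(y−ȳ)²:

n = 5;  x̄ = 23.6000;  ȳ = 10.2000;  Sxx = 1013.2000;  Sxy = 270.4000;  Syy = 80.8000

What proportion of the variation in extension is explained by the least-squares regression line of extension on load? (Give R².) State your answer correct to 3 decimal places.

R² = Sxy²/(Sxx·Syy) = (270.4)²/(1013.2·80.8) = 0.893114

0.893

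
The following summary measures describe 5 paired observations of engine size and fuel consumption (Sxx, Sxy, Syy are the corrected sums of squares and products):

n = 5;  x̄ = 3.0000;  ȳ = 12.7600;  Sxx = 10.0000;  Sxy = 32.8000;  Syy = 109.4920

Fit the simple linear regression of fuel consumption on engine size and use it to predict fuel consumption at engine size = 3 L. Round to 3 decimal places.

b = Sxy/Sxx = 32.8/10 = 3.28
a = ȳ − b·x̄ = 12.76 − 3.28·3 = 2.92
ŷ(3) = a + b·3 = 2.92 + 3.28·3 = 12.76

12.760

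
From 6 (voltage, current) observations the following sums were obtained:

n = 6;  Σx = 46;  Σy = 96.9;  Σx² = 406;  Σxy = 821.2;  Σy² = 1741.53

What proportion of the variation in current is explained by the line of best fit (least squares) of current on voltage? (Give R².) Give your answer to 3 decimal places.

Sxx = Σx² − (Σx)²/n = 406 − 352.666667 = 53.333333
Sxy = Σxy − (Σx)(Σy)/n = 821.2 − 742.9 = 78.3
Syy = Σy² − (Σy)²/n = 1741.53 − 1564.935 = 176.595
R² = Sxy²/(Sxx·Syy) = (78.3)²/(53.333333·176.595) = 0.650948

0.651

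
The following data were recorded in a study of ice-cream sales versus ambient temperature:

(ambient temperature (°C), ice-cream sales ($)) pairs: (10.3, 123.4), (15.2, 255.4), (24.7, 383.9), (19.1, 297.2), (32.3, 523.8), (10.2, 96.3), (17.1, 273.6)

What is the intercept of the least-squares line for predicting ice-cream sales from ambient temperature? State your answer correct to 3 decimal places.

-57.744

n = 7, Σx = 128.9, Σy = 1953.6, Σxy = 42891.51, Σx² = 2751.77
Sxx = Σx² − (Σx)²/n = 2751.77 − 2373.601429 = 378.168571
Sxy = Σxy − (Σx)(Σy)/n = 42891.51 − 35974.148571 = 6917.361429
b = Sxy/Sxx = 6917.361429/378.168571 = 18.291741
a = ȳ − b·x̄ = 279.085714 − 18.291741·18.414286 = -57.743624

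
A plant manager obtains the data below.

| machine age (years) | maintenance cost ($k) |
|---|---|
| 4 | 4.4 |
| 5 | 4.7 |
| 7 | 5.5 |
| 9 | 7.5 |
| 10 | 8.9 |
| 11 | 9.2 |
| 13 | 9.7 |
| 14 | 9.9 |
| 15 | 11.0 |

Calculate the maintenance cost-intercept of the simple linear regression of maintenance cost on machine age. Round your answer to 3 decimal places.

1.855

n = 9, Σx = 88, Σy = 70.8, Σxy = 767, Σx² = 982
Sxx = Σx² − (Σx)²/n = 982 − 860.444444 = 121.555556
Sxy = Σxy − (Σx)(Σy)/n = 767 − 692.266667 = 74.733333
b = Sxy/Sxx = 74.733333/121.555556 = 0.614808
a = ȳ − b·x̄ = 7.866667 − 0.614808·9.777778 = 1.855210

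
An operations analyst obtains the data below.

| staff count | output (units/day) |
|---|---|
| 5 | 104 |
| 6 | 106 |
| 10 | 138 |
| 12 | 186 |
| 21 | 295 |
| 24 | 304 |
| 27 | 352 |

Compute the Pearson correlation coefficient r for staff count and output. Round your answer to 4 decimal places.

n = 7, Σx = 105, Σy = 1485, Σxy = 27763, Σx² = 2051, Σy² = 379037
Sxx = Σx² − (Σx)²/n = 2051 − 1575 = 476
Sxy = Σxy − (Σx)(Σy)/n = 27763 − 22275 = 5488
Syy = Σy² − (Σy)²/n = 379037 − 315032.142857 = 64004.857143
r = Sxy/√(Sxx·Syy) = 5488/√(30466312) = 5488/5519.629698 = 0.994270

0.9943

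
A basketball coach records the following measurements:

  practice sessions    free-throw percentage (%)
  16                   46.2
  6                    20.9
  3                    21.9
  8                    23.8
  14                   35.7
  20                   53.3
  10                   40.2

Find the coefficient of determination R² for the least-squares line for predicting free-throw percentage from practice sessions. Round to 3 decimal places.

0.865

n = 7, Σx = 77, Σy = 242, Σxy = 3088.5, Σx² = 1061, Σy² = 9348.72
Sxx = Σx² − (Σx)²/n = 1061 − 847 = 214
Sxy = Σxy − (Σx)(Σy)/n = 3088.5 − 2662 = 426.5
Syy = Σy² − (Σy)²/n = 9348.72 − 8366.285714 = 982.434286
R² = Sxy²/(Sxx·Syy) = (426.5)²/(214·982.434286) = 0.865209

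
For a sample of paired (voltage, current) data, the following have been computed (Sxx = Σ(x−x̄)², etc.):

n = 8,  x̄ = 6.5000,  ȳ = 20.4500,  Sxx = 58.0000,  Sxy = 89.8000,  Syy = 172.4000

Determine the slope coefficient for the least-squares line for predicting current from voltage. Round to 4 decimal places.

b = Sxy/Sxx = 89.8/58 = 1.548276

1.5483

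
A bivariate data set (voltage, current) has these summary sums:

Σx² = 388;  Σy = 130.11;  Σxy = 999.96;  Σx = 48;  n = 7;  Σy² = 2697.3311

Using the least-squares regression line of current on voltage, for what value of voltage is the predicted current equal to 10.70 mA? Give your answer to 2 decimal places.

2.55

Sxx = Σx² − (Σx)²/n = 388 − 329.142857 = 58.857143
Sxy = Σxy − (Σx)(Σy)/n = 999.96 − 892.182857 = 107.777143
b = Sxy/Sxx = 107.777143/58.857143 = 1.831165
a = ȳ − b·x̄ = 18.587143 − 1.831165·6.857143 = 6.030583
Set a + b·x = 10.70: x = (10.70 − 6.030583) / 1.831165 = 2.549971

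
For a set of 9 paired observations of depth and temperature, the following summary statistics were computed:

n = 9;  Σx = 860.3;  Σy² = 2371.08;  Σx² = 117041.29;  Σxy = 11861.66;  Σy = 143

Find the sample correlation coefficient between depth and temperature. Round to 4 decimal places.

-0.9739

Sxx = Σx² − (Σx)²/n = 117041.29 − 82235.121111 = 34806.168889
Sxy = Σxy − (Σx)(Σy)/n = 11861.66 − 13669.211111 = -1807.551111
Syy = Σy² − (Σy)²/n = 2371.08 − 2272.111111 = 98.968889
r = Sxy/√(Sxx·Syy) = -1807.551111/√(3444727.861412) = -1807.551111/1855.997807 = -0.973897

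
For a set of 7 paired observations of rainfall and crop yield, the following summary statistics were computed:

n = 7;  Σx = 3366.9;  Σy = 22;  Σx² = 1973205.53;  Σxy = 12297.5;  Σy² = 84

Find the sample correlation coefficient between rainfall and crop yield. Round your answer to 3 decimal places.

Sxx = Σx² − (Σx)²/n = 1973205.53 − 1619430.801429 = 353774.728571
Sxy = Σxy − (Σx)(Σy)/n = 12297.5 − 10581.685714 = 1715.814286
Syy = Σy² − (Σy)²/n = 84 − 69.142857 = 14.857143
r = Sxy/√(Sxx·Syy) = 1715.814286/√(5256081.681633) = 1715.814286/2292.614595 = 0.748409

0.748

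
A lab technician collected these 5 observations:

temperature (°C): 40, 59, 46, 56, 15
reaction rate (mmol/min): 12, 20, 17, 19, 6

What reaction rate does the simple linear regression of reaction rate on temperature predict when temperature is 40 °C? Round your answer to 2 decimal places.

n = 5, Σx = 216, Σy = 74, Σxy = 3596, Σx² = 10558
Sxx = Σx² − (Σx)²/n = 10558 − 9331.2 = 1226.8
Sxy = Σxy − (Σx)(Σy)/n = 3596 − 3196.8 = 399.2
b = Sxy/Sxx = 399.2/1226.8 = 0.325399
a = ȳ − b·x̄ = 14.8 − 0.325399·43.2 = 0.742745
ŷ(40) = a + b·40 = 0.742745 + 0.325399·40 = 13.758722

13.76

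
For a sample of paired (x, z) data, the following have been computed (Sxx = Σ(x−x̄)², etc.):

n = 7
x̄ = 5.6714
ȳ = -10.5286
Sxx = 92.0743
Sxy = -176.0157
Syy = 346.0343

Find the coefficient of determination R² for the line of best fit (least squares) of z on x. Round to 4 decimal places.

0.9724

R² = Sxy²/(Sxx·Syy) = (-176.0157)²/(92.0743·346.0343) = 0.972401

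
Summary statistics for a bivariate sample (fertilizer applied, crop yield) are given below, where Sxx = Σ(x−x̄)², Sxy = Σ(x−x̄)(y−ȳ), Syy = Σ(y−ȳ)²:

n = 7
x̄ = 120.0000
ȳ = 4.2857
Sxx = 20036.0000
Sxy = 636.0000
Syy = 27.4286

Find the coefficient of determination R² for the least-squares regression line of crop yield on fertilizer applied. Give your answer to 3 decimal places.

R² = Sxy²/(Sxx·Syy) = (636)²/(20036·27.4286) = 0.736037

0.736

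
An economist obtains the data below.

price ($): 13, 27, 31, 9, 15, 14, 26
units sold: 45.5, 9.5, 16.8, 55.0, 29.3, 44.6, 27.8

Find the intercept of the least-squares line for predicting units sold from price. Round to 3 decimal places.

n = 7, Σx = 135, Σy = 228.5, Σxy = 3650.5, Σx² = 3037
Sxx = Σx² − (Σx)²/n = 3037 − 2603.571429 = 433.428571
Sxy = Σxy − (Σx)(Σy)/n = 3650.5 − 4406.785714 = -756.285714
b = Sxy/Sxx = -756.285714/433.428571 = -1.744891
a = ȳ − b·x̄ = 32.642857 − (-1.744891)·19.285714 = 66.294331

66.294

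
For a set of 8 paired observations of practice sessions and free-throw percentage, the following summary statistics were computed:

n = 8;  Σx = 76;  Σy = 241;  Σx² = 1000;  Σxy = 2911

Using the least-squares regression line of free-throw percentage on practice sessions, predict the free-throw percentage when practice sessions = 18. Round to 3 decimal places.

Sxx = Σx² − (Σx)²/n = 1000 − 722 = 278
Sxy = Σxy − (Σx)(Σy)/n = 2911 − 2289.5 = 621.5
b = Sxy/Sxx = 621.5/278 = 2.235612
a = ȳ − b·x̄ = 30.125 − 2.235612·9.5 = 8.886691
ŷ(18) = a + b·18 = 8.886691 + 2.235612·18 = 49.127698

49.128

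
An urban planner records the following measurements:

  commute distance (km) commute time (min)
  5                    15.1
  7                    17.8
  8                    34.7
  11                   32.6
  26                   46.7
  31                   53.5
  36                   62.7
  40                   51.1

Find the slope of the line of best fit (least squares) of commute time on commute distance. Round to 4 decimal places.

1.0973

n = 8, Σx = 164, Σy = 314.2, Σxy = 8010.2, Σx² = 4792
Sxx = Σx² − (Σx)²/n = 4792 − 3362 = 1430
Sxy = Σxy − (Σx)(Σy)/n = 8010.2 − 6441.1 = 1569.1
b = Sxy/Sxx = 1569.1/1430 = 1.097273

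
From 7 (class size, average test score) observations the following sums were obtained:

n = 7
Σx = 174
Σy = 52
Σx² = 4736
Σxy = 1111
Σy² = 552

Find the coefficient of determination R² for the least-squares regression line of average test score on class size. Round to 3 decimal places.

Sxx = Σx² − (Σx)²/n = 4736 − 4325.142857 = 410.857143
Sxy = Σxy − (Σx)(Σy)/n = 1111 − 1292.571429 = -181.571429
Syy = Σy² − (Σy)²/n = 552 − 386.285714 = 165.714286
R² = Sxy²/(Sxx·Syy) = (-181.571429)²/(410.857143·165.714286) = 0.484222

0.484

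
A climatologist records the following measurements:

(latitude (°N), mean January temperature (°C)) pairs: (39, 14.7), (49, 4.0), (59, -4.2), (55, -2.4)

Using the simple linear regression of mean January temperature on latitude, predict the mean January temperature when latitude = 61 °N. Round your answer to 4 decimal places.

n = 4, Σx = 202, Σy = 12.1, Σxy = 389.5, Σx² = 10428
Sxx = Σx² − (Σx)²/n = 10428 − 10201 = 227
Sxy = Σxy − (Σx)(Σy)/n = 389.5 − 611.05 = -221.55
b = Sxy/Sxx = -221.55/227 = -0.975991
a = ȳ − b·x̄ = 3.025 − (-0.975991)·50.5 = 52.312555
ŷ(61) = a + b·61 = 52.312555 + (-0.975991)·61 = -7.222907

-7.2229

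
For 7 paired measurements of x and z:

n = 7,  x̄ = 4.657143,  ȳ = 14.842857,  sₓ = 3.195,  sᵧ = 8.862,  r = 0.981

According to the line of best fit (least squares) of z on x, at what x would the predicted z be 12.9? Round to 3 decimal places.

3.943

b = r · sᵧ/sₓ = 0.981 · 8.862/3.195 = 2.721008
a = ȳ − b·x̄ = 14.842857 − 2.721008·4.657143 = 2.170732
Set a + b·x = 12.9: x = (12.9 − 2.170732) / 2.721008 = 3.943122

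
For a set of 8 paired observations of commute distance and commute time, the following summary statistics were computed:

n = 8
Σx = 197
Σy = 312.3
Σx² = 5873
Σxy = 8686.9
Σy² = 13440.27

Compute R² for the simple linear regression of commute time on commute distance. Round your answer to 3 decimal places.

Sxx = Σx² − (Σx)²/n = 5873 − 4851.125 = 1021.875
Sxy = Σxy − (Σx)(Σy)/n = 8686.9 − 7690.3875 = 996.5125
Syy = Σy² − (Σy)²/n = 13440.27 − 12191.41125 = 1248.85875
R² = Sxy²/(Sxx·Syy) = (996.5125)²/(1021.875·1248.85875) = 0.778134

0.778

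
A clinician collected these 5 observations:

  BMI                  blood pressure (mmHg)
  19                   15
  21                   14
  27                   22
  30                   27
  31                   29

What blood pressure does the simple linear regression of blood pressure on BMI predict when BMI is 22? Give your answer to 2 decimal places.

n = 5, Σx = 128, Σy = 107, Σxy = 2882, Σx² = 3392
Sxx = Σx² − (Σx)²/n = 3392 − 3276.8 = 115.2
Sxy = Σxy − (Σx)(Σy)/n = 2882 − 2739.2 = 142.8
b = Sxy/Sxx = 142.8/115.2 = 1.239583
a = ȳ − b·x̄ = 21.4 − 1.239583·25.6 = -10.333333
ŷ(22) = a + b·22 = -10.333333 + 1.239583·22 = 16.9375

16.94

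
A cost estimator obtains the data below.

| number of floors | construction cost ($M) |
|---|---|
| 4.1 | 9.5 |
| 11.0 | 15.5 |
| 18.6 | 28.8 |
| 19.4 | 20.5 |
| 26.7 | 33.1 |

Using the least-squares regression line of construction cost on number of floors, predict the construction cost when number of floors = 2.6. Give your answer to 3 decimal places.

7.536

n = 5, Σx = 79.8, Σy = 107.4, Σxy = 2026.6, Σx² = 1573.02
Sxx = Σx² − (Σx)²/n = 1573.02 − 1273.608 = 299.412
Sxy = Σxy − (Σx)(Σy)/n = 2026.6 − 1714.104 = 312.496
b = Sxy/Sxx = 312.496/299.412 = 1.043699
a = ȳ − b·x̄ = 21.48 − 1.043699·15.96 = 4.822564
ŷ(2.6) = a + b·2.6 = 4.822564 + 1.043699·2.6 = 7.536182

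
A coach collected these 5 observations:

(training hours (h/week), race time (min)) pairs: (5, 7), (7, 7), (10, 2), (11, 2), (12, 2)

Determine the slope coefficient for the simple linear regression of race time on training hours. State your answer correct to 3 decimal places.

-0.882

n = 5, Σx = 45, Σy = 20, Σxy = 150, Σx² = 439
Sxx = Σx² − (Σx)²/n = 439 − 405 = 34
Sxy = Σxy − (Σx)(Σy)/n = 150 − 180 = -30
b = Sxy/Sxx = -30/34 = -0.882353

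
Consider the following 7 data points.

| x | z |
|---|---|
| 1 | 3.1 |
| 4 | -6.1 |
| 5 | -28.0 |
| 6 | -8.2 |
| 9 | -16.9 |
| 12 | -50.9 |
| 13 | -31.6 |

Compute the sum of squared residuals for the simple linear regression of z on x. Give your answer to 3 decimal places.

n = 7, Σx = 50, Σy = -138.6, Σxy = -1384.2, Σx² = 472, Σy² = 4773.04
Sxx = Σx² − (Σx)²/n = 472 − 357.142857 = 114.857143
Sxy = Σxy − (Σx)(Σy)/n = -1384.2 − (-990) = -394.2
Syy = Σy² − (Σy)²/n = 4773.04 − 2744.28 = 2028.76
b = Sxy/Sxx = -394.2/114.857143 = -3.432090
SSE = Syy − b·Sxy = 2028.76 − (-3.432090)·(-394.2) = 675.830299

675.830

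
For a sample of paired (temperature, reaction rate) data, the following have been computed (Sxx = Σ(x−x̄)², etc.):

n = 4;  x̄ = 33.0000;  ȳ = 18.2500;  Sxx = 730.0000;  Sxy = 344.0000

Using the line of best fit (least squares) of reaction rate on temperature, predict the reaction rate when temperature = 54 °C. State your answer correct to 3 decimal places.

28.146

b = Sxy/Sxx = 344/730 = 0.471233
a = ȳ − b·x̄ = 18.25 − 0.471233·33 = 2.699315
ŷ(54) = a + b·54 = 2.699315 + 0.471233·54 = 28.145890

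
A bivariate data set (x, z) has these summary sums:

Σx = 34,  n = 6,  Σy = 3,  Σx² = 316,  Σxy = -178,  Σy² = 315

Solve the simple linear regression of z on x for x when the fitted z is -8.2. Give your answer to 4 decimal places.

11.1692

Sxx = Σx² − (Σx)²/n = 316 − 192.666667 = 123.333333
Sxy = Σxy − (Σx)(Σy)/n = -178 − 17 = -195
b = Sxy/Sxx = -195/123.333333 = -1.581081
a = ȳ − b·x̄ = 0.5 − (-1.581081)·5.666667 = 9.459459
Set a + b·x = -8.2: x = (-8.2 − 9.459459) / (-1.581081) = 11.169231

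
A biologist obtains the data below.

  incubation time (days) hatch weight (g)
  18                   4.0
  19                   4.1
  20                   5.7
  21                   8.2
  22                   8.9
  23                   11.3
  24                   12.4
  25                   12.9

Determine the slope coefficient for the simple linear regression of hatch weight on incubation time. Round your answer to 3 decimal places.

1.444

n = 8, Σx = 172, Σy = 67.5, Σxy = 1511.9, Σx² = 3740
Sxx = Σx² − (Σx)²/n = 3740 − 3698 = 42
Sxy = Σxy − (Σx)(Σy)/n = 1511.9 − 1451.25 = 60.65
b = Sxy/Sxx = 60.65/42 = 1.444048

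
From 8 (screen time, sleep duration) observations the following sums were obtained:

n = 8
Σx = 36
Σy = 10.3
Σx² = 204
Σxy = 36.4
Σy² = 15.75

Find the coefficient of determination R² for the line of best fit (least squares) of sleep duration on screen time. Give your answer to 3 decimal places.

Sxx = Σx² − (Σx)²/n = 204 − 162 = 42
Sxy = Σxy − (Σx)(Σy)/n = 36.4 − 46.35 = -9.95
Syy = Σy² − (Σy)²/n = 15.75 − 13.26125 = 2.48875
R² = Sxy²/(Sxx·Syy) = (-9.95)²/(42·2.48875) = 0.947143

0.947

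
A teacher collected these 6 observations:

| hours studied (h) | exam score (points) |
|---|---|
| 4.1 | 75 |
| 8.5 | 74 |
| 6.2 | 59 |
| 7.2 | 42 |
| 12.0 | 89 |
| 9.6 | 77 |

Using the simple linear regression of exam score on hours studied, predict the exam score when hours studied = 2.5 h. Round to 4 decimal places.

n = 6, Σx = 47.6, Σy = 416, Σxy = 3411.9, Σx² = 415.5
Sxx = Σx² − (Σx)²/n = 415.5 − 377.626667 = 37.873333
Sxy = Σxy − (Σx)(Σy)/n = 3411.9 − 3300.266667 = 111.633333
b = Sxy/Sxx = 111.633333/37.873333 = 2.947544
a = ȳ − b·x̄ = 69.333333 − 2.947544·7.933333 = 45.949481
ŷ(2.5) = a + b·2.5 = 45.949481 + 2.947544·2.5 = 53.318342

53.3183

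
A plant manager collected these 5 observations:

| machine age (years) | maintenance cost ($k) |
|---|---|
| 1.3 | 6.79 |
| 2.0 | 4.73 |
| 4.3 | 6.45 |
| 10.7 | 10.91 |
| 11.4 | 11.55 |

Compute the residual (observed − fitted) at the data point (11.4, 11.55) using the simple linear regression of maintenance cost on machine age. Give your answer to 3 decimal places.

0.250

n = 5, Σx = 29.7, Σy = 40.43, Σxy = 294.429, Σx² = 268.63
Sxx = Σx² − (Σx)²/n = 268.63 − 176.418 = 92.212
Sxy = Σxy − (Σx)(Σy)/n = 294.429 − 240.1542 = 54.2748
b = Sxy/Sxx = 54.2748/92.212 = 0.588587
a = ȳ − b·x̄ = 8.086 − 0.588587·5.94 = 4.589792
ŷ(11.4) = 4.589792 + 0.588587·11.4 = 11.299686
residual = y − ŷ = 11.55 − 11.299686 = 0.250314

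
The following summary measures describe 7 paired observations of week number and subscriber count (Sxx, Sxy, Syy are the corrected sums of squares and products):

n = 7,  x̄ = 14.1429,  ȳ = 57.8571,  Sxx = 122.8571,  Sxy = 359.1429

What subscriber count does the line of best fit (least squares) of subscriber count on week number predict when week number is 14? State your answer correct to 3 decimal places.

57.439

b = Sxy/Sxx = 359.1429/122.8571 = 2.923257
a = ȳ − b·x̄ = 57.8571 − 2.923257·14.1429 = 16.513766
ŷ(14) = a + b·14 = 16.513766 + 2.923257·14 = 57.439367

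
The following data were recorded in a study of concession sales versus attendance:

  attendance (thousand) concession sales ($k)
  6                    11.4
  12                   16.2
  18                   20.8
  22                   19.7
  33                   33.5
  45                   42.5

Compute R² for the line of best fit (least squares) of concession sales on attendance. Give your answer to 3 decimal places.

n = 6, Σx = 136, Σy = 144.1, Σxy = 4088.6, Σx² = 4102, Σy² = 4141.63
Sxx = Σx² − (Σx)²/n = 4102 − 3082.666667 = 1019.333333
Sxy = Σxy − (Σx)(Σy)/n = 4088.6 − 3266.266667 = 822.333333
Syy = Σy² − (Σy)²/n = 4141.63 − 3460.801667 = 680.828333
R² = Sxy²/(Sxx·Syy) = (822.333333)²/(1019.333333·680.828333) = 0.974410

0.974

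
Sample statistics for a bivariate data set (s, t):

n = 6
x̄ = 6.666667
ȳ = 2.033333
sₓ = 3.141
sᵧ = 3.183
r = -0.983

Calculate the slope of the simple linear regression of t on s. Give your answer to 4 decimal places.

b = r · sᵧ/sₓ = -0.983 · 3.183/3.141 = -0.996144

-0.9961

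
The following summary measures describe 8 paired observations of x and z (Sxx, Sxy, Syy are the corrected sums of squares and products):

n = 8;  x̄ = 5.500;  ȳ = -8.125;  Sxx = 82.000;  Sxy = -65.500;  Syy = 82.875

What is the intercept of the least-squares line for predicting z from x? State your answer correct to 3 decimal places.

b = Sxy/Sxx = -65.5/82 = -0.798780
a = ȳ − b·x̄ = -8.125 − (-0.798780)·5.5 = -3.731707

-3.732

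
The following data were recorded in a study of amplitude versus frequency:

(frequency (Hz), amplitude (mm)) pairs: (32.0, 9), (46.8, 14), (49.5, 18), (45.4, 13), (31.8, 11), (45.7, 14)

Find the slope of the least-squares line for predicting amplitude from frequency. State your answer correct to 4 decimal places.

n = 6, Σx = 251.2, Σy = 79, Σxy = 3414, Σx² = 10825.38
Sxx = Σx² − (Σx)²/n = 10825.38 − 10516.906667 = 308.473333
Sxy = Σxy − (Σx)(Σy)/n = 3414 − 3307.466667 = 106.533333
b = Sxy/Sxx = 106.533333/308.473333 = 0.345357

0.3454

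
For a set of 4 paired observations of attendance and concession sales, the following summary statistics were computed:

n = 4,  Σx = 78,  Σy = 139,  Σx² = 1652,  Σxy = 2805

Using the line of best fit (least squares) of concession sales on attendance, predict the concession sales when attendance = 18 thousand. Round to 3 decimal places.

33.668

Sxx = Σx² − (Σx)²/n = 1652 − 1521 = 131
Sxy = Σxy − (Σx)(Σy)/n = 2805 − 2710.5 = 94.5
b = Sxy/Sxx = 94.5/131 = 0.721374
a = ȳ − b·x̄ = 34.75 − 0.721374·19.5 = 20.683206
ŷ(18) = a + b·18 = 20.683206 + 0.721374·18 = 33.667939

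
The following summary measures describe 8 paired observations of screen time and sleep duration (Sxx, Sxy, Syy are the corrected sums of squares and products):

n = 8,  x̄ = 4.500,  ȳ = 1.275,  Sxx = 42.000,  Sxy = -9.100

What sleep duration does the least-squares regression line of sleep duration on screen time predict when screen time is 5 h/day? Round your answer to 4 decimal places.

1.1667

b = Sxy/Sxx = -9.1/42 = -0.216667
a = ȳ − b·x̄ = 1.275 − (-0.216667)·4.5 = 2.25
ŷ(5) = a + b·5 = 2.25 + (-0.216667)·5 = 1.166667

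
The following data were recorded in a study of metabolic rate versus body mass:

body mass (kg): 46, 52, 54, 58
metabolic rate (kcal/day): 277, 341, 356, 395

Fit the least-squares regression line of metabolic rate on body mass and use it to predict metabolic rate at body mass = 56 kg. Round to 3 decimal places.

n = 4, Σx = 210, Σy = 1369, Σxy = 72608, Σx² = 11100
Sxx = Σx² − (Σx)²/n = 11100 − 11025 = 75
Sxy = Σxy − (Σx)(Σy)/n = 72608 − 71872.5 = 735.5
b = Sxy/Sxx = 735.5/75 = 9.806667
a = ȳ − b·x̄ = 342.25 − 9.806667·52.5 = -172.6
ŷ(56) = a + b·56 = -172.6 + 9.806667·56 = 376.573333

376.573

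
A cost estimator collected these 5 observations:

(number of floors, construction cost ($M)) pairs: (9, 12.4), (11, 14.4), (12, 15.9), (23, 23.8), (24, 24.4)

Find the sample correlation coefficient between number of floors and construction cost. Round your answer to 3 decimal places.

n = 5, Σx = 79, Σy = 90.9, Σxy = 1593.8, Σx² = 1451, Σy² = 1775.73
Sxx = Σx² − (Σx)²/n = 1451 − 1248.2 = 202.8
Sxy = Σxy − (Σx)(Σy)/n = 1593.8 − 1436.22 = 157.58
Syy = Σy² − (Σy)²/n = 1775.73 − 1652.562 = 123.168
r = Sxy/√(Sxx·Syy) = 157.58/√(24978.4704) = 157.58/158.045786 = 0.997053

0.997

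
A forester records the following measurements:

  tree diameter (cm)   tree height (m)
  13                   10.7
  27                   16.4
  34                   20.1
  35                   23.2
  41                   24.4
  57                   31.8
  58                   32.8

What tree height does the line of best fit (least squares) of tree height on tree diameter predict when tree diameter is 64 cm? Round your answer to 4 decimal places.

35.6366

n = 7, Σx = 265, Σy = 159.4, Σxy = 6792.7, Σx² = 11573
Sxx = Σx² − (Σx)²/n = 11573 − 10032.142857 = 1540.857143
Sxy = Σxy − (Σx)(Σy)/n = 6792.7 − 6034.428571 = 758.271429
b = Sxy/Sxx = 758.271429/1540.857143 = 0.492110
a = ȳ − b·x̄ = 22.771429 − 0.492110·37.857143 = 4.141545
ŷ(64) = a + b·64 = 4.141545 + 0.492110·64 = 35.636594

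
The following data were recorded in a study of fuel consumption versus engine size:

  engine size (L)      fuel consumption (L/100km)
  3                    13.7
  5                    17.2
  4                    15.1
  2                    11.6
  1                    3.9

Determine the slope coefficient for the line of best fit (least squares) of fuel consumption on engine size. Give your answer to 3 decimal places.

n = 5, Σx = 15, Σy = 61.5, Σxy = 214.6, Σx² = 55
Sxx = Σx² − (Σx)²/n = 55 − 45 = 10
Sxy = Σxy − (Σx)(Σy)/n = 214.6 − 184.5 = 30.1
b = Sxy/Sxx = 30.1/10 = 3.01

3.010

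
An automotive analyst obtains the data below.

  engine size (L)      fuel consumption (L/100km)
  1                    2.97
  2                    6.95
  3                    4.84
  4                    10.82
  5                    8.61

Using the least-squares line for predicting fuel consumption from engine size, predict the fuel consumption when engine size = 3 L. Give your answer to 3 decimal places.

6.838

n = 5, Σx = 15, Σy = 34.19, Σxy = 117.72, Σx² = 55
Sxx = Σx² − (Σx)²/n = 55 − 45 = 10
Sxy = Σxy − (Σx)(Σy)/n = 117.72 − 102.57 = 15.15
b = Sxy/Sxx = 15.15/10 = 1.515
a = ȳ − b·x̄ = 6.838 − 1.515·3 = 2.293
ŷ(3) = a + b·3 = 2.293 + 1.515·3 = 6.838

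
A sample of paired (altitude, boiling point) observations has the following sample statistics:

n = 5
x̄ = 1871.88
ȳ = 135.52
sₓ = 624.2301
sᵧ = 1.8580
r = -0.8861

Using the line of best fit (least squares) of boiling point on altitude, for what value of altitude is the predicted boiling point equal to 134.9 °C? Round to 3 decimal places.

2106.956

b = r · sᵧ/sₓ = -0.8861 · 1.858/624.2301 = -0.002637
a = ȳ − b·x̄ = 135.52 − (-0.002637)·1871.88 = 140.456984
Set a + b·x = 134.9: x = (134.9 − 140.456984) / (-0.002637) = 2106.955814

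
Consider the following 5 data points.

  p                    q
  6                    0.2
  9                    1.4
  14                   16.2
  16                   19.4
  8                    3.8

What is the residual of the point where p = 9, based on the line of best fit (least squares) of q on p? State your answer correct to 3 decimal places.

n = 5, Σx = 53, Σy = 41, Σxy = 581.4, Σx² = 633
Sxx = Σx² − (Σx)²/n = 633 − 561.8 = 71.2
Sxy = Σxy − (Σx)(Σy)/n = 581.4 − 434.6 = 146.8
b = Sxy/Sxx = 146.8/71.2 = 2.061798
a = ȳ − b·x̄ = 8.2 − 2.061798·10.6 = -13.655056
ŷ(9) = -13.655056 + 2.061798·9 = 4.901124
residual = y − ŷ = 1.4 − 4.901124 = -3.501124

-3.501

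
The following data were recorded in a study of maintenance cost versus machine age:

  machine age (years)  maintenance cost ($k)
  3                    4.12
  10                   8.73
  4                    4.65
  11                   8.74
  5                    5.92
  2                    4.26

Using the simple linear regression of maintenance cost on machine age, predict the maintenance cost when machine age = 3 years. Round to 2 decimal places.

4.47

n = 6, Σx = 35, Σy = 36.42, Σxy = 252.52, Σx² = 275
Sxx = Σx² − (Σx)²/n = 275 − 204.166667 = 70.833333
Sxy = Σxy − (Σx)(Σy)/n = 252.52 − 212.45 = 40.07
b = Sxy/Sxx = 40.07/70.833333 = 0.565694
a = ȳ − b·x̄ = 6.07 − 0.565694·5.833333 = 2.770118
ŷ(3) = a + b·3 = 2.770118 + 0.565694·3 = 4.4672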